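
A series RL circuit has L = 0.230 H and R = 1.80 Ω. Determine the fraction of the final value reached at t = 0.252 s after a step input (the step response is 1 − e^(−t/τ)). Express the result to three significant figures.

y/y_∞ ≈ 0.861

τ = L/R = 0.230/1.80 = 0.128 s.
y(t)/y_∞ = 1 − e^(−t/τ) = 1 − e^(−0.252/0.128) = 1 − e^(−1.97) = 0.861.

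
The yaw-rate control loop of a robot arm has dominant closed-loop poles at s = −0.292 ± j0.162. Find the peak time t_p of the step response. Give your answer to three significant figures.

t_p ≈ 19.4 s

t_p = π/ω_d with ω_d = 0.162 (the imaginary part), so t_p = 19.4 s.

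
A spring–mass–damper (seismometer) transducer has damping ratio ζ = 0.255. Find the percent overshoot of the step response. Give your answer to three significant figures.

For an underdamped second-order system, %OS = 100·exp(−πζ/√(1−ζ²)).
πζ/√(1−ζ²) = π·0.255/√(1−0.0650) = 0.8285, so %OS = 100·e^(−0.8285) = 43.7%.

%OS ≈ 43.7%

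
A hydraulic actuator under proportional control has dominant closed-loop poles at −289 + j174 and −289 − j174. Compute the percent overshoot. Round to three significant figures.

The poles are at −σ ± jω_d with σ = 289 and ω_d = 174, so ω_n = √(σ²+ω_d²) = 337 rad/s and ζ = σ/ω_n = 0.857.
Overshoot: exp(−π·0.857/√(1−0.857²)) = 0.00542, i.e. 0.542%.

%OS ≈ 0.542%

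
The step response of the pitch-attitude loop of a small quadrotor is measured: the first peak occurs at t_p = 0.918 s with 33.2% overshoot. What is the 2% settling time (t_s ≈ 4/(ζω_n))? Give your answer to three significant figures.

t_s ≈ 3.33 s

ζ from %OS: ζ = |ln 0.332|/√(π²+ln²0.332) = 0.331.
t_p = π/ω_d ⇒ ω_d = 3.42 rad/s; then ω_n = ω_d/√(1−ζ²) = 3.63 rad/s.
t_s ≈ 4/(ζω_n) = 4/(0.331·3.63) = 3.33 s.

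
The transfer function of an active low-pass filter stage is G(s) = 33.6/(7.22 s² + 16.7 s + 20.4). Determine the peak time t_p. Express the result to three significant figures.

Dividing through by 7.22: denominator becomes s² + 2.313 s + 2.825.
So ω_n = √2.825 = 1.68 rad/s and ζ = 2.313/(2·1.68) = 0.688.
ω_d = 1.68·√(1 − 0.688²) = 1.22 rad/s. t_p = π/ω_d = 2.58 s.

t_p ≈ 2.58 s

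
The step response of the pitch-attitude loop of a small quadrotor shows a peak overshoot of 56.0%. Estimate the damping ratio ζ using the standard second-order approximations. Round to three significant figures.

ζ ≈ 0.181

Inverting the overshoot relation: ζ = |ln 0.560|/√(π² + ln²0.560) = 0.181.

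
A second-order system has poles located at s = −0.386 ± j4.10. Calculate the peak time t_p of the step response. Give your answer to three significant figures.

t_p = π/ω_d with ω_d = 4.10 (the imaginary part), so t_p = 0.766 s.

t_p ≈ 0.766 s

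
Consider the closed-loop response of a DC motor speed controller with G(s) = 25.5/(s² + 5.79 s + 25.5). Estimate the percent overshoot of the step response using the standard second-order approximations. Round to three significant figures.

Comparing the denominator to s² + 2ζω_n s + ω_n²: ω_n = √25.5 = 5.05 rad/s, and 2ζω_n = 5.79 so ζ = 5.79/(2·5.05) = 0.573.
%OS = 100·exp(−πζ/√(1−ζ²)) = 11.1%.

%OS ≈ 11.1%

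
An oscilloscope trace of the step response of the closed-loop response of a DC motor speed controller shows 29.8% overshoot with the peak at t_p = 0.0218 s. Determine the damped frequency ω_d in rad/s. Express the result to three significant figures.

t_p = π/ω_d, so ω_d = π/0.0218 = 144 rad/s.

ω_d ≈ 144 rad/s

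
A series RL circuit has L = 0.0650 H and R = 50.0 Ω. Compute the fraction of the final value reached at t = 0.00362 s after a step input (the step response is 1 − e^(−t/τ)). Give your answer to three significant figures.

y/y_∞ ≈ 0.938

τ = L/R = 0.0650/50.0 = 0.00130 s.
y(t)/y_∞ = 1 − e^(−t/τ) = 1 − e^(−0.00362/0.00130) = 1 − e^(−2.78) = 0.938.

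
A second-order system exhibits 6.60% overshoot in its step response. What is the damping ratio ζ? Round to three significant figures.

Inverting the overshoot relation: ζ = |ln 0.0660|/√(π² + ln²0.0660) = 0.654.

ζ ≈ 0.654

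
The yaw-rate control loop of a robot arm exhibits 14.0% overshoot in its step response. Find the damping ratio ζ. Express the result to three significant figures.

ζ ≈ 0.531

Inverting the overshoot relation: ζ = |ln 0.140|/√(π² + ln²0.140) = 0.531.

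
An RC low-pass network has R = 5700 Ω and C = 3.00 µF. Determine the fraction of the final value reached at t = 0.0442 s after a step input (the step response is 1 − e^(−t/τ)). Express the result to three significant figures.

y/y_∞ ≈ 0.925

τ = RC = 5700 × 3.00 µF = 0.0171 s.
y(t)/y_∞ = 1 − e^(−t/τ) = 1 − e^(−0.0442/0.0171) = 1 − e^(−2.58) = 0.925.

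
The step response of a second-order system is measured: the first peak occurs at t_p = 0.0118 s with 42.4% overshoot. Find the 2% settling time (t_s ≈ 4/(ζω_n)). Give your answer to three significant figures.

t_s ≈ 0.0550 s

The overshoot fixes ζ = −ln(OS)/√(π²+ln²(OS)) = 0.263.
t_p = π/ω_d ⇒ ω_d = 266 rad/s; then ω_n = ω_d/√(1−ζ²) = 276 rad/s.
t_s ≈ 4/(ζω_n) = 4/(0.263·276) = 0.0550 s.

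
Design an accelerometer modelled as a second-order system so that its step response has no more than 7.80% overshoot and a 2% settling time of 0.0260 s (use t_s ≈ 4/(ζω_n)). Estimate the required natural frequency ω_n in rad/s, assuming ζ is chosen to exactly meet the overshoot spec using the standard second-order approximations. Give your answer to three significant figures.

Inverting the overshoot relation: ζ = |ln 0.0780|/√(π² + ln²0.0780) = 0.630.
From t_s ≈ 4/(ζω_n): ω_n = 4/(ζ·t_s) = 4/(0.630·0.0260) = 244 rad/s.

ω_n ≈ 244 rad/s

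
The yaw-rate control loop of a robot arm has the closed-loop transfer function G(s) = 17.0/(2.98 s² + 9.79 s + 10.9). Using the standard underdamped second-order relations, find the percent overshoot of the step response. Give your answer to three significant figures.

%OS ≈ 0.515%

Dividing through by 2.98: denominator becomes s² + 3.285 s + 3.658.
So ω_n = √3.658 = 1.91 rad/s and ζ = 3.285/(2·1.91) = 0.859.
%OS = 100 e^{−πζ/√(1−ζ²)} with ζ = 0.859 gives 0.515%.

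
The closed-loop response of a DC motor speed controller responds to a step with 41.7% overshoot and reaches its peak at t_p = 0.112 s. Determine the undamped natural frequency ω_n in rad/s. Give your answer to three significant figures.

ζ from %OS: ζ = |ln 0.417|/√(π²+ln²0.417) = 0.268.
t_p = π/ω_d ⇒ ω_d = 28.0 rad/s; then ω_n = ω_d/√(1−ζ²) = 29.1 rad/s.

ω_n ≈ 29.1 rad/s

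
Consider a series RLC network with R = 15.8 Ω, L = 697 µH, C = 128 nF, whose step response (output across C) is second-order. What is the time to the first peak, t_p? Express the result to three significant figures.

For a series RLC circuit (capacitor voltage as output), ω_n = 1/√(LC) = 1/√(697 µH · 128 nF) = 106000 rad/s.
ζ = (R/2)·√(C/L) = (15.8/2)·√(128 nF/697 µH) = 0.107.
ω_d = 106000·√(1 − 0.107²) = 105000 rad/s. t_p = π/ω_d = 0.0000298 s.

t_p ≈ 0.0000298 s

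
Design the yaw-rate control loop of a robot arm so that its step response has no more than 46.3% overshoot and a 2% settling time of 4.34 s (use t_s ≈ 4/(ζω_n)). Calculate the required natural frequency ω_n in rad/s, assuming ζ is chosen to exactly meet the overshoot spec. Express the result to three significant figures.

From %OS = 100·exp(−πζ/√(1−ζ²)), invert to get ζ = −ln(OS)/√(π² + ln²(OS)) with OS = 0.463.
−ln 0.463 = 0.7700, so ζ = 0.7700/√(π² + 0.5929) = 0.238.
Then ω_n = 4/(ζ t_s) = 4/(0.238 × 4.34) = 3.87 rad/s.

ω_n ≈ 3.87 rad/s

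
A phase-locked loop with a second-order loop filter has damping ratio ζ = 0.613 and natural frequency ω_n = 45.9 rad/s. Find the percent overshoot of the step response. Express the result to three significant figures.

For an underdamped second-order system, %OS = 100·exp(−πζ/√(1−ζ²)).
πζ/√(1−ζ²) = π·0.613/√(1−0.376) = 2.437, so %OS = 100·e^(−2.437) = 8.74%.

%OS ≈ 8.74%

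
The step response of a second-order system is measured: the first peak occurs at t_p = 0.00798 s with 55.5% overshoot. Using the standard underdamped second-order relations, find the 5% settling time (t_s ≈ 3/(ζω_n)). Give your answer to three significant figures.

t_s ≈ 0.0407 s

ζ from %OS: ζ = |ln 0.555|/√(π²+ln²0.555) = 0.184.
t_p = π/ω_d ⇒ ω_d = 394 rad/s; then ω_n = ω_d/√(1−ζ²) = 401 rad/s.
t_s ≈ 3/(ζω_n) = 3/(0.184·401) = 0.0407 s.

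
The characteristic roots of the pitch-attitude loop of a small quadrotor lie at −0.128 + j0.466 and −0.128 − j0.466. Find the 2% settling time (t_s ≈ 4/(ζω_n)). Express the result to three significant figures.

t_s ≈ 31.2 s

For poles at −σ ± jω_d, ζω_n = σ = 0.128, so t_s ≈ 4/σ = 31.2 s.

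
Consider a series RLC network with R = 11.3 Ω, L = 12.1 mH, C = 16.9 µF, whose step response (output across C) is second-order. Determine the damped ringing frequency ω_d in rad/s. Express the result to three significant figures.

For a series RLC circuit (capacitor voltage as output), ω_n = 1/√(LC) = 1/√(12.1 mH · 16.9 µF) = 2210 rad/s.
ζ = (R/2)·√(C/L) = (11.3/2)·√(16.9 µF/12.1 mH) = 0.211.
ω_d = 2210·√(1 − 0.211²) = 2160 rad/s.

ω_d ≈ 2160 rad/s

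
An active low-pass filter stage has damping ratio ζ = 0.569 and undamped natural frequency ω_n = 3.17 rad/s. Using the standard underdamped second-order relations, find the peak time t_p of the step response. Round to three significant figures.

The damped frequency is ω_d = ω_n√(1−ζ²) = 3.17·√(1−0.324) = 2.61 rad/s.
Peak time t_p = π/ω_d = π/2.61 = 1.21 s.

t_p ≈ 1.21 s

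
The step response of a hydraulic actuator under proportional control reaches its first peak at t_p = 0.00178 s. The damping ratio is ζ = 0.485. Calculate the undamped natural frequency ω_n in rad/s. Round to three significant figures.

Peak time t_p = π/ω_d, so ω_d = π/t_p = π/0.00178 = 1760 rad/s.
ω_n = ω_d/√(1−ζ²) = 1760/√0.765 = 2020 rad/s.

ω_n ≈ 2020 rad/s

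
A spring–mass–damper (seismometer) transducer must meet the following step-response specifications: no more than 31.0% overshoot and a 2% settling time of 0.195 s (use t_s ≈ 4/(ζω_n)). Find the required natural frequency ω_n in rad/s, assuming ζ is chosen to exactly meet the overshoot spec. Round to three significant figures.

ζ = −ln(OS)/√(π² + (ln OS)²). With OS = 0.310, ln OS = −1.171 and ζ = 1.171/3.353 = 0.349.
From t_s ≈ 4/(ζω_n): ω_n = 4/(ζ·t_s) = 4/(0.349·0.195) = 58.7 rad/s.

ω_n ≈ 58.7 rad/s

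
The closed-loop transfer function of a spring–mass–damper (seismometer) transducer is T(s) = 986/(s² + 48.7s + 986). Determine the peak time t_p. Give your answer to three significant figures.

Comparing the denominator to s² + 2ζω_n s + ω_n²: ω_n = √986 = 31.4 rad/s, and 2ζω_n = 48.7 so ζ = 48.7/(2·31.4) = 0.775.
ω_d = ω_n√(1−ζ²) = 19.8 rad/s. Then t_p = π/ω_d = 0.158 s.

t_p ≈ 0.158 s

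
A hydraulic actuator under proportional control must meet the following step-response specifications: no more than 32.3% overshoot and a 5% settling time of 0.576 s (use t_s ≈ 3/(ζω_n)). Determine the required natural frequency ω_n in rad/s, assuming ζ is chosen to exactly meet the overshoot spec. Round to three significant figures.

ζ = −ln(OS)/√(π² + (ln OS)²). With OS = 0.323, ln OS = −1.130 and ζ = 1.130/3.339 = 0.338.
Then ω_n = 3/(ζ t_s) = 3/(0.338 × 0.576) = 15.4 rad/s.

ω_n ≈ 15.4 rad/s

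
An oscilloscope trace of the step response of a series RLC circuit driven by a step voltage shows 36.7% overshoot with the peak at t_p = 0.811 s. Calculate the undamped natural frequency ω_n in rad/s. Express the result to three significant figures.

ζ from %OS: ζ = |ln 0.367|/√(π²+ln²0.367) = 0.304.
From t_p = π/ω_d, ω_d = π/0.811 = 3.87 rad/s, so ω_n = ω_d/√(1−ζ²) = 4.07 rad/s.

ω_n ≈ 4.07 rad/s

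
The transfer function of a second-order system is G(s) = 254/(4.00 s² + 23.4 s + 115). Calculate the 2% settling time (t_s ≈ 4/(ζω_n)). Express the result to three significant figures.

Dividing through by 4.00: denominator becomes s² + 5.850 s + 28.75.
So ω_n = √28.75 = 5.36 rad/s and ζ = 5.850/(2·5.36) = 0.546.
t_s ≈ 4/(ζω_n) = 1.37 s.

t_s ≈ 1.37 s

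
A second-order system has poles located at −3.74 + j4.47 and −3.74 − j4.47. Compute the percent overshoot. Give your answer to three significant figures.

%OS ≈ 7.22%

|pole| = ω_n = √(3.74² + 4.47²) = 5.83 rad/s; ζ = cos θ = σ/ω_n = 0.642.
%OS = 100 e^{−πζ/√(1−ζ²)} with ζ = 0.642 gives 7.22%.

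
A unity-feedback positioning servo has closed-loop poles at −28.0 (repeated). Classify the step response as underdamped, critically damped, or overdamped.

critically damped

Since there is a repeated negative-real pole, the response is critically damped.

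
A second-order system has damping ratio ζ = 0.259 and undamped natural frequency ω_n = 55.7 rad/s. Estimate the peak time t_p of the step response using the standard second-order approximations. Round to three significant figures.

The damped frequency is ω_d = ω_n√(1−ζ²) = 55.7·√(1−0.0671) = 53.8 rad/s.
Peak time t_p = π/ω_d = π/53.8 = 0.0584 s.

t_p ≈ 0.0584 s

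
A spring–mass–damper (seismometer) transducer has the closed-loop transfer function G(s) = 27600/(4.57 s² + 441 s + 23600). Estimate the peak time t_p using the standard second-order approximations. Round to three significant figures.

Dividing through by 4.57: denominator becomes s² + 96.50 s + 5164.
So ω_n = √5164 = 71.9 rad/s and ζ = 96.50/(2·71.9) = 0.671.
ω_d = ω_n√(1−ζ²) = 53.3 rad/s. t_p = π/ω_d = 0.0590 s.

t_p ≈ 0.0590 s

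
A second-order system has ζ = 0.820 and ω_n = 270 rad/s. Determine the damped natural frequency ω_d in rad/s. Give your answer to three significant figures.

ω_d = ω_n√(1−ζ²) = 270·√0.328 = 155 rad/s.

ω_d ≈ 155 rad/s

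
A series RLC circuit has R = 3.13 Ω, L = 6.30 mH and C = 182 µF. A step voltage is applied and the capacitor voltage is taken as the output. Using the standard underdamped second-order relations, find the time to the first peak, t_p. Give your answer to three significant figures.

For a series RLC circuit (capacitor voltage as output), ω_n = 1/√(LC) = 1/√(6.30 mH · 182 µF) = 934 rad/s.
ζ = (R/2)·√(C/L) = (3.13/2)·√(182 µF/6.30 mH) = 0.266.
ω_d = 934·√(1 − 0.266²) = 900 rad/s. t_p = π/ω_d = 0.00349 s.

t_p ≈ 0.00349 s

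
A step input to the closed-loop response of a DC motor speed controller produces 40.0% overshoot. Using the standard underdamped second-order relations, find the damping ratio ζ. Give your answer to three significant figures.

From %OS = 100·exp(−πζ/√(1−ζ²)), invert to get ζ = −ln(OS)/√(π² + ln²(OS)) with OS = 0.400.
−ln 0.400 = 0.9163, so ζ = 0.9163/√(π² + 0.8396) = 0.280.

ζ ≈ 0.280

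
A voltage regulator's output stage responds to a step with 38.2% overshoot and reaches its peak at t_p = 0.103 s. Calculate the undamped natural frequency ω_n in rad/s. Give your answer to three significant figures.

ω_n ≈ 31.9 rad/s

ζ from %OS: ζ = |ln 0.382|/√(π²+ln²0.382) = 0.293.
t_p = π/ω_d ⇒ ω_d = 30.5 rad/s; then ω_n = ω_d/√(1−ζ²) = 31.9 rad/s.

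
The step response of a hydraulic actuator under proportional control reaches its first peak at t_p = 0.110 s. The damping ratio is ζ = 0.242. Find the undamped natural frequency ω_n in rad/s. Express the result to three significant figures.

ω_n ≈ 29.4 rad/s

Peak time t_p = π/ω_d, so ω_d = π/t_p = π/0.110 = 28.6 rad/s.
ω_n = ω_d/√(1−ζ²) = 28.6/√0.941 = 29.4 rad/s.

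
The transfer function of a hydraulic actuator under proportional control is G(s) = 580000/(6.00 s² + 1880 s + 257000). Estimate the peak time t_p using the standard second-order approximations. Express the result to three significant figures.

t_p ≈ 0.0232 s

Dividing through by 6.00: denominator becomes s² + 313.3 s + 42830.
So ω_n = √42830 = 207 rad/s and ζ = 313.3/(2·207) = 0.757.
ω_d = 207·√(1 − 0.757²) = 135 rad/s. t_p = π/ω_d = 0.0232 s.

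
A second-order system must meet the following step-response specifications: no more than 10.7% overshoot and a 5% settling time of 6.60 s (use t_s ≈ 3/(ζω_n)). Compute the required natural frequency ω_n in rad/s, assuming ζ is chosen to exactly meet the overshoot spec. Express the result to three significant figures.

ω_n ≈ 0.784 rad/s

ζ = −ln(OS)/√(π² + (ln OS)²). With OS = 0.107, ln OS = −2.235 and ζ = 2.235/3.855 = 0.580.
Then ω_n = 3/(ζ t_s) = 3/(0.580 × 6.60) = 0.784 rad/s.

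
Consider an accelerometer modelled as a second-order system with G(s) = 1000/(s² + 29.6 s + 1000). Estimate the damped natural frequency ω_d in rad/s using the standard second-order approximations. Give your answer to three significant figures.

ω_d ≈ 27.9 rad/s

ω_n = √1000 = 31.6 rad/s; ζ = 29.6/(2·31.6) = 0.468.
ω_d = ω_n√(1−ζ²) = 27.9 rad/s.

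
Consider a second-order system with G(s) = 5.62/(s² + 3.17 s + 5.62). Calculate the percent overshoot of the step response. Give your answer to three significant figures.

ω_n = √5.62 = 2.37 rad/s; ζ = 3.17/(2·2.37) = 0.669.
Overshoot: exp(−π·0.669/√(1−0.669²)) = 0.0593, i.e. 5.93%.

%OS ≈ 5.93%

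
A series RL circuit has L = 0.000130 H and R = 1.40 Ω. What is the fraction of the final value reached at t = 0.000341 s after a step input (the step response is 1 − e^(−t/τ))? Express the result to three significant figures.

τ = L/R = 0.000130/1.40 = 0.0000929 s.
y(t)/y_∞ = 1 − e^(−t/τ) = 1 − e^(−0.000341/0.0000929) = 1 − e^(−3.67) = 0.975.

y/y_∞ ≈ 0.975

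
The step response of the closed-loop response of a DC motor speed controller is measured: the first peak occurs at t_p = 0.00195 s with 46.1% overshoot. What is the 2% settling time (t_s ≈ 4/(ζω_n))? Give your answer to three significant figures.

From the overshoot, ζ = −ln(OS)/√(π²+ln²(OS)) = 0.239.
t_p = π/ω_d ⇒ ω_d = 1610 rad/s; then ω_n = ω_d/√(1−ζ²) = 1660 rad/s.
t_s ≈ 4/(ζω_n) = 4/(0.239·1660) = 0.0101 s.

t_s ≈ 0.0101 s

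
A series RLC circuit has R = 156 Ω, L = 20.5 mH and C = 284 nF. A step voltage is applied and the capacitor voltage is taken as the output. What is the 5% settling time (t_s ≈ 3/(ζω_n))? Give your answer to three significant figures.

t_s ≈ 0.000788 s

For a series RLC circuit (capacitor voltage as output), ω_n = 1/√(LC) = 1/√(20.5 mH · 284 nF) = 13100 rad/s.
ζ = (R/2)·√(C/L) = (156/2)·√(284 nF/20.5 mH) = 0.290.
t_s ≈ 3/(ζω_n) = 0.000788 s.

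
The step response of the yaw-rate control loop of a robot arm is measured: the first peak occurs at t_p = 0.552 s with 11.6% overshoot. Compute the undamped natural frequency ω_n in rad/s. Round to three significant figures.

ω_n ≈ 6.90 rad/s

ζ from %OS: ζ = |ln 0.116|/√(π²+ln²0.116) = 0.566.
From t_p = π/ω_d, ω_d = π/0.552 = 5.69 rad/s, so ω_n = ω_d/√(1−ζ²) = 6.90 rad/s.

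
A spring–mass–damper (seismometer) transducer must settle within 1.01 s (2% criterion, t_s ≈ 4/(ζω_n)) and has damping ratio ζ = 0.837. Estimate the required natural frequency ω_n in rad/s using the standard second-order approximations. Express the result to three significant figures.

Rearranging t_s ≈ 4/(ζω_n) gives ω_n = 4/(ζ·t_s) = 4/(0.837 × 1.01) = 4.73 rad/s.

ω_n ≈ 4.73 rad/s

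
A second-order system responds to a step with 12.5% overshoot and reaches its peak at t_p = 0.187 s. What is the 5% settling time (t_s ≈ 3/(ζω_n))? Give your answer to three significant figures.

t_s ≈ 0.270 s

ζ from %OS: ζ = |ln 0.125|/√(π²+ln²0.125) = 0.552.
From t_p = π/ω_d, ω_d = π/0.187 = 16.8 rad/s, so ω_n = ω_d/√(1−ζ²) = 20.1 rad/s.
t_s ≈ 3/(ζω_n) = 3/(0.552·20.1) = 0.270 s.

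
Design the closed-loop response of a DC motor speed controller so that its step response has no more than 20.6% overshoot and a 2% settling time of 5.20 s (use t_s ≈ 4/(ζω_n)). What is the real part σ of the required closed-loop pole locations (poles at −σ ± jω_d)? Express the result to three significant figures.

The settling-time spec alone fixes σ = ζω_n = 4/t_s = 4/5.20 = 0.769.
(Overshoot then fixes ζ = 0.449 and hence ω_d = σ·√(1−ζ²)/ζ = 1.53 rad/s.)

σ ≈ 0.769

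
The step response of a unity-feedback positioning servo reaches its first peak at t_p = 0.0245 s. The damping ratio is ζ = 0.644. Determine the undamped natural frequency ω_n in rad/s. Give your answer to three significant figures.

ω_n ≈ 168 rad/s

Peak time t_p = π/ω_d, so ω_d = π/t_p = π/0.0245 = 128 rad/s.
ω_n = ω_d/√(1−ζ²) = 128/√0.585 = 168 rad/s.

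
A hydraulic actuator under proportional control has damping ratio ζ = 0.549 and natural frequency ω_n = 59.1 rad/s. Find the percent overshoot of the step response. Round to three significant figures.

For an underdamped second-order system, %OS = 100·exp(−πζ/√(1−ζ²)).
πζ/√(1−ζ²) = π·0.549/√(1−0.301) = 2.064, so %OS = 100·e^(−2.064) = 12.7%.

%OS ≈ 12.7%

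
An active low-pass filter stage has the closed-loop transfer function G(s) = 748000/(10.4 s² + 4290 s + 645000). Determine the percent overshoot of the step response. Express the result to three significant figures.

%OS ≈ 0.963%

Dividing through by 10.4: denominator becomes s² + 412.5 s + 62020.
So ω_n = √62020 = 249 rad/s and ζ = 412.5/(2·249) = 0.828.
Overshoot: exp(−π·0.828/√(1−0.828²)) = 0.00963, i.e. 0.963%.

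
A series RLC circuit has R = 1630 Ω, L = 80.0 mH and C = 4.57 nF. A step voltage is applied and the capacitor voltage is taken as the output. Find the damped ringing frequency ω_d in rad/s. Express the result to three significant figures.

ω_d ≈ 51300 rad/s

For a series RLC circuit (capacitor voltage as output), ω_n = 1/√(LC) = 1/√(80.0 mH · 4.57 nF) = 52300 rad/s.
ζ = (R/2)·√(C/L) = (1630/2)·√(4.57 nF/80.0 mH) = 0.195.
The damped frequency ω_d = ω_n√(1−ζ²) = 51300 rad/s.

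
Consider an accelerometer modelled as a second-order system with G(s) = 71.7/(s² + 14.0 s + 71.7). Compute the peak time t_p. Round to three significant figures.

t_p ≈ 0.659 s

ω_n = √71.7 = 8.47 rad/s; ζ = 14.0/(2·8.47) = 0.827.
ω_d = 8.47·√(1 − 0.827²) = 4.76 rad/s. Then t_p = π/ω_d = 0.659 s.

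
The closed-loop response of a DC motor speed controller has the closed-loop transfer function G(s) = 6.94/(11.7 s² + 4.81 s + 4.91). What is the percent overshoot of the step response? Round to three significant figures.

Dividing through by 11.7: denominator becomes s² + 0.4111 s + 0.4197.
So ω_n = √0.4197 = 0.648 rad/s and ζ = 0.4111/(2·0.648) = 0.317.
%OS = 100·exp(−πζ/√(1−ζ²)) = 35.0%.

%OS ≈ 35.0%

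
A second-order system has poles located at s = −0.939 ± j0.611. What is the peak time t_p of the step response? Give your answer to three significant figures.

t_p = π/ω_d with ω_d = 0.611 (the imaginary part), so t_p = 5.14 s.

t_p ≈ 5.14 s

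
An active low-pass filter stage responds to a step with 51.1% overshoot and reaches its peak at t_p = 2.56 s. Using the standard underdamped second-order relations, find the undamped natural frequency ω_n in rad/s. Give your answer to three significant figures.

ω_n ≈ 1.25 rad/s

From the overshoot, ζ = −ln(OS)/√(π²+ln²(OS)) = 0.209.
t_p = π/ω_d ⇒ ω_d = 1.23 rad/s; then ω_n = ω_d/√(1−ζ²) = 1.25 rad/s.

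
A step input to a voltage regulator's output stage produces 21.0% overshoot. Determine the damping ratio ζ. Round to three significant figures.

ζ = −ln(OS)/√(π² + (ln OS)²). With OS = 0.210, ln OS = −1.561 and ζ = 1.561/3.508 = 0.445.

ζ ≈ 0.445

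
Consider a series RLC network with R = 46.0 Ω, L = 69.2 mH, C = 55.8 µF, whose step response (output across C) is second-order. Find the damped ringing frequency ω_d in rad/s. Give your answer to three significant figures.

ω_d ≈ 385 rad/s

For a series RLC circuit (capacitor voltage as output), ω_n = 1/√(LC) = 1/√(69.2 mH · 55.8 µF) = 509 rad/s.
ζ = (R/2)·√(C/L) = (46.0/2)·√(55.8 µF/69.2 mH) = 0.653.
The damped frequency ω_d = ω_n√(1−ζ²) = 385 rad/s.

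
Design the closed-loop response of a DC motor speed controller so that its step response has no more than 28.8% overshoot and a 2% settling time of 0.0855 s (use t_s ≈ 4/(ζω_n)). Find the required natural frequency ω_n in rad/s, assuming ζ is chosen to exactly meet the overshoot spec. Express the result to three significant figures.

ω_n ≈ 127 rad/s

From %OS = 100·exp(−πζ/√(1−ζ²)), invert to get ζ = −ln(OS)/√(π² + ln²(OS)) with OS = 0.288.
−ln 0.288 = 1.245, so ζ = 1.245/√(π² + 1.550) = 0.368.
From t_s ≈ 4/(ζω_n): ω_n = 4/(ζ·t_s) = 4/(0.368·0.0855) = 127 rad/s.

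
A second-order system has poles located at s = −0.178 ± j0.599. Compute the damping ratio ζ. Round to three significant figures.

|pole| = ω_n = √(0.178² + 0.599²) = 0.625 rad/s; ζ = cos θ = σ/ω_n = 0.285.

ζ ≈ 0.285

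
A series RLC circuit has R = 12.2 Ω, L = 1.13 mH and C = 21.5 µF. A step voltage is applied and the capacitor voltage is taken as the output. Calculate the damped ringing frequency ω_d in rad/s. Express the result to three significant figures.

For a series RLC circuit (capacitor voltage as output), ω_n = 1/√(LC) = 1/√(1.13 mH · 21.5 µF) = 6420 rad/s.
ζ = (R/2)·√(C/L) = (12.2/2)·√(21.5 µF/1.13 mH) = 0.841.
ω_d = 6420·√(1 − 0.841²) = 3470 rad/s.

ω_d ≈ 3470 rad/s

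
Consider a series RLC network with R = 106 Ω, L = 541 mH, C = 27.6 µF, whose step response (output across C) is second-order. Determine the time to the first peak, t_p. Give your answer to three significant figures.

For a series RLC circuit (capacitor voltage as output), ω_n = 1/√(LC) = 1/√(541 mH · 27.6 µF) = 259 rad/s.
ζ = (R/2)·√(C/L) = (106/2)·√(27.6 µF/541 mH) = 0.379.
ω_d = ω_n√(1−ζ²) = 240 rad/s. t_p = π/ω_d = 0.0131 s.

t_p ≈ 0.0131 s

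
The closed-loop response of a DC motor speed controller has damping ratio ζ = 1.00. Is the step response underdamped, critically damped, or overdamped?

critically damped

Since ζ = 1, the system is critically damped.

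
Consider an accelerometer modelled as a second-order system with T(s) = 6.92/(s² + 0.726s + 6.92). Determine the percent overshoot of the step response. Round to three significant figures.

ω_n = √6.92 = 2.63 rad/s; ζ = 0.726/(2·2.63) = 0.138.
%OS = 100·exp(−πζ/√(1−ζ²)) = 64.6%.

%OS ≈ 64.6%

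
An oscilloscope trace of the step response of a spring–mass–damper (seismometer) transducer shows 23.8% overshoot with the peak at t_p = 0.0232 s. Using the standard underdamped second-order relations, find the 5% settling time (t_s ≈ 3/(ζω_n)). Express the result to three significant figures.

t_s ≈ 0.0485 s

From the overshoot, ζ = −ln(OS)/√(π²+ln²(OS)) = 0.416.
t_p = π/ω_d ⇒ ω_d = 135 rad/s; then ω_n = ω_d/√(1−ζ²) = 149 rad/s.
t_s ≈ 3/(ζω_n) = 3/(0.416·149) = 0.0485 s.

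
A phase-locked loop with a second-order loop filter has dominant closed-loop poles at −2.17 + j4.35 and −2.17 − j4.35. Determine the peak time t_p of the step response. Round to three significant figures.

t_p = π/ω_d with ω_d = 4.35 (the imaginary part), so t_p = 0.722 s.

t_p ≈ 0.722 s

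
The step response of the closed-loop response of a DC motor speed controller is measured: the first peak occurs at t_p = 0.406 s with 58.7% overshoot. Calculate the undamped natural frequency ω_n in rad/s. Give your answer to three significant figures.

From the overshoot, ζ = −ln(OS)/√(π²+ln²(OS)) = 0.167.
From t_p = π/ω_d, ω_d = π/0.406 = 7.74 rad/s, so ω_n = ω_d/√(1−ζ²) = 7.85 rad/s.

ω_n ≈ 7.85 rad/s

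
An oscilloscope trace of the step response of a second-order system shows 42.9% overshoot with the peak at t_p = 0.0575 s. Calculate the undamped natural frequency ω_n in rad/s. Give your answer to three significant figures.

The overshoot fixes ζ = −ln(OS)/√(π²+ln²(OS)) = 0.260.
From t_p = π/ω_d, ω_d = π/0.0575 = 54.6 rad/s, so ω_n = ω_d/√(1−ζ²) = 56.6 rad/s.

ω_n ≈ 56.6 rad/s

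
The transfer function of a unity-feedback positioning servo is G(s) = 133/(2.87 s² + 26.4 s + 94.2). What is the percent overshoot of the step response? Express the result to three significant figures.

Dividing through by 2.87: denominator becomes s² + 9.199 s + 32.82.
So ω_n = √32.82 = 5.73 rad/s and ζ = 9.199/(2·5.73) = 0.803.
%OS = 100·exp(−πζ/√(1−ζ²)) = 1.46%.

%OS ≈ 1.46%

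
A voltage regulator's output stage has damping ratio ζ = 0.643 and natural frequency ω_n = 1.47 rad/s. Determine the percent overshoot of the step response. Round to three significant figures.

%OS ≈ 7.15%

For an underdamped second-order system, %OS = 100·exp(−πζ/√(1−ζ²)).
πζ/√(1−ζ²) = π·0.643/√(1−0.413) = 2.638, so %OS = 100·e^(−2.638) = 7.15%.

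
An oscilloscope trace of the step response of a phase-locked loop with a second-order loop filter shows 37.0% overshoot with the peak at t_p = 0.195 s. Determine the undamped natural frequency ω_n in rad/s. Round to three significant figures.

The overshoot fixes ζ = −ln(OS)/√(π²+ln²(OS)) = 0.302.
t_p = π/ω_d ⇒ ω_d = 16.1 rad/s; then ω_n = ω_d/√(1−ζ²) = 16.9 rad/s.

ω_n ≈ 16.9 rad/s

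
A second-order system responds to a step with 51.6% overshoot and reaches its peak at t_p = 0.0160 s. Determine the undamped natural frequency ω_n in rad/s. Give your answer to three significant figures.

From the overshoot, ζ = −ln(OS)/√(π²+ln²(OS)) = 0.206.
t_p = π/ω_d ⇒ ω_d = 196 rad/s; then ω_n = ω_d/√(1−ζ²) = 201 rad/s.

ω_n ≈ 201 rad/s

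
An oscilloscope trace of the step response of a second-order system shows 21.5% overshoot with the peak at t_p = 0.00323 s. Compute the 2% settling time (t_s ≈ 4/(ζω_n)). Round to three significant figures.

The overshoot fixes ζ = −ln(OS)/√(π²+ln²(OS)) = 0.439.
t_p = π/ω_d ⇒ ω_d = 973 rad/s; then ω_n = ω_d/√(1−ζ²) = 1080 rad/s.
t_s ≈ 4/(ζω_n) = 4/(0.439·1080) = 0.00841 s.

t_s ≈ 0.00841 s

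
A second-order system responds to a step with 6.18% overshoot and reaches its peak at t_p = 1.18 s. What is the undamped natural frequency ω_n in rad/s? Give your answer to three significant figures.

ζ from %OS: ζ = |ln 0.0618|/√(π²+ln²0.0618) = 0.663.
t_p = π/ω_d ⇒ ω_d = 2.66 rad/s; then ω_n = ω_d/√(1−ζ²) = 3.56 rad/s.

ω_n ≈ 3.56 rad/s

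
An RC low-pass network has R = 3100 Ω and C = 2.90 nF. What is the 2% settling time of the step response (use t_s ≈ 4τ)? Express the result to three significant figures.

t_s ≈ 0.0000360 s

τ = RC = 3100 × 2.90 nF = 0.00000899 s.
t_s ≈ 4τ = 0.0000360 s.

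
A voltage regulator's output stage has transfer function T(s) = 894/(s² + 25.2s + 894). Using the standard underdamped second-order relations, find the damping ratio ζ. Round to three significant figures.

ω_n = √894 = 29.9 rad/s; ζ = 25.2/(2·29.9) = 0.421.

ζ ≈ 0.421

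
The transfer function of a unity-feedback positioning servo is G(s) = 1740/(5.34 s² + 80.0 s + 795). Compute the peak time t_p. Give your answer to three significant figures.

t_p ≈ 0.326 s

Dividing through by 5.34: denominator becomes s² + 14.98 s + 148.9.
So ω_n = √148.9 = 12.2 rad/s and ζ = 14.98/(2·12.2) = 0.614.
ω_d = ω_n√(1−ζ²) = 9.63 rad/s. t_p = π/ω_d = 0.326 s.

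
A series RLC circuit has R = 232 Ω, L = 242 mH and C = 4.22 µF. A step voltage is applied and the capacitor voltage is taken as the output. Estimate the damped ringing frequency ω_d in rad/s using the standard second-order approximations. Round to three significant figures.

For a series RLC circuit (capacitor voltage as output), ω_n = 1/√(LC) = 1/√(242 mH · 4.22 µF) = 990 rad/s.
ζ = (R/2)·√(C/L) = (232/2)·√(4.22 µF/242 mH) = 0.484.
The damped frequency ω_d = ω_n√(1−ζ²) = 866 rad/s.

ω_d ≈ 866 rad/s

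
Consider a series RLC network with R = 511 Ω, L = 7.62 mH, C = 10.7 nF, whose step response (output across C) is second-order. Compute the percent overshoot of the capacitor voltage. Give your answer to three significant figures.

For a series RLC circuit (capacitor voltage as output), ω_n = 1/√(LC) = 1/√(7.62 mH · 10.7 nF) = 111000 rad/s.
ζ = (R/2)·√(C/L) = (511/2)·√(10.7 nF/7.62 mH) = 0.303.
%OS = 100 e^{−πζ/√(1−ζ²)} with ζ = 0.303 gives 36.9%.

%OS ≈ 36.9%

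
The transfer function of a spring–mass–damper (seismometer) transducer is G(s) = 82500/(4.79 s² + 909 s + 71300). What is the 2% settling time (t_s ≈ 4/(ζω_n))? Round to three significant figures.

t_s ≈ 0.0422 s

Dividing through by 4.79: denominator becomes s² + 189.8 s + 14890.
So ω_n = √14890 = 122 rad/s and ζ = 189.8/(2·122) = 0.778.
t_s ≈ 4/(ζω_n) = 0.0422 s.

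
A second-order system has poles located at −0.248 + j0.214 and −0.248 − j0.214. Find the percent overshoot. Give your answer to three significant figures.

%OS ≈ 2.62%

|pole| = ω_n = √(0.248² + 0.214²) = 0.328 rad/s; ζ = cos θ = σ/ω_n = 0.757.
%OS = 100 e^{−πζ/√(1−ζ²)} with ζ = 0.757 gives 2.62%.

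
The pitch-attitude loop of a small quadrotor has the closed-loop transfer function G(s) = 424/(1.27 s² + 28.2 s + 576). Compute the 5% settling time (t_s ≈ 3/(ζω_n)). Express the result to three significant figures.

t_s ≈ 0.270 s

Dividing through by 1.27: denominator becomes s² + 22.20 s + 453.5.
So ω_n = √453.5 = 21.3 rad/s and ζ = 22.20/(2·21.3) = 0.521.
t_s ≈ 3/(ζω_n) = 0.270 s.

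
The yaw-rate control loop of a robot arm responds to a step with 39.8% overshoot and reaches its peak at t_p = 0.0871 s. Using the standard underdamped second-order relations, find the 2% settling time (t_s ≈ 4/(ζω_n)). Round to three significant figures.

From the overshoot, ζ = −ln(OS)/√(π²+ln²(OS)) = 0.281.
t_p = π/ω_d ⇒ ω_d = 36.1 rad/s; then ω_n = ω_d/√(1−ζ²) = 37.6 rad/s.
t_s ≈ 4/(ζω_n) = 4/(0.281·37.6) = 0.378 s.

t_s ≈ 0.378 s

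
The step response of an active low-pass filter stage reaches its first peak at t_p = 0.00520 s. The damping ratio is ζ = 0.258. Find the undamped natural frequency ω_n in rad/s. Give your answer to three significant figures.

ω_n ≈ 625 rad/s

Peak time t_p = π/ω_d, so ω_d = π/t_p = π/0.00520 = 604 rad/s.
ω_n = ω_d/√(1−ζ²) = 604/√0.933 = 625 rad/s.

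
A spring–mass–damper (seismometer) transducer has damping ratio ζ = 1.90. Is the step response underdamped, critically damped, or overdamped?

Since ζ = 1.90 > 1, the system is overdamped.

overdamped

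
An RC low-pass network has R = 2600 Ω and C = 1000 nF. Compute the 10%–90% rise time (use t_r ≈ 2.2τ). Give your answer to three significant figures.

τ = RC = 2600 × 1000 nF = 0.00260 s.
t_r ≈ 2.2τ = 0.00572 s.

t_r ≈ 0.00572 s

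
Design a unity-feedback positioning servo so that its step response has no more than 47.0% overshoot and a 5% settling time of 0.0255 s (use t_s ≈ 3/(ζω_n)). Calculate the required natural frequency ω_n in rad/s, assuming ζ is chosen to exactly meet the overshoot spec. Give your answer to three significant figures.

ω_n ≈ 503 rad/s

ζ = −ln(OS)/√(π² + (ln OS)²). With OS = 0.470, ln OS = −0.7550 and ζ = 0.7550/3.231 = 0.234.
From t_s ≈ 3/(ζω_n): ω_n = 3/(ζ·t_s) = 3/(0.234·0.0255) = 503 rad/s.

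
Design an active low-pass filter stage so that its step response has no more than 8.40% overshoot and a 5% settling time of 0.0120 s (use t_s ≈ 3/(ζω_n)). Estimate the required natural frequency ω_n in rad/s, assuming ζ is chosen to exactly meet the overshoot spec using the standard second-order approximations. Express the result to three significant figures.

ω_n ≈ 404 rad/s

Inverting the overshoot relation: ζ = |ln 0.0840|/√(π² + ln²0.0840) = 0.619.
From t_s ≈ 3/(ζω_n): ω_n = 3/(ζ·t_s) = 3/(0.619·0.0120) = 404 rad/s.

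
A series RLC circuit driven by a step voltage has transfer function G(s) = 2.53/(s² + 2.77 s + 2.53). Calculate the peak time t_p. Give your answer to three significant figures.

t_p ≈ 4.02 s

Comparing the denominator to s² + 2ζω_n s + ω_n²: ω_n = √2.53 = 1.59 rad/s, and 2ζω_n = 2.77 so ζ = 2.77/(2·1.59) = 0.871.
ω_d = ω_n√(1−ζ²) = 0.782 rad/s. Then t_p = π/ω_d = 4.02 s.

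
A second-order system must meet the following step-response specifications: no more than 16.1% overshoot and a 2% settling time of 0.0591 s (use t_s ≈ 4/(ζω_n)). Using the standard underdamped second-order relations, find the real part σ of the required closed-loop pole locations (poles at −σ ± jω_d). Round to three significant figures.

The settling-time spec alone fixes σ = ζω_n = 4/t_s = 4/0.0591 = 67.7.
(Overshoot then fixes ζ = 0.503 and hence ω_d = σ·√(1−ζ²)/ζ = 116 rad/s.)

σ ≈ 67.7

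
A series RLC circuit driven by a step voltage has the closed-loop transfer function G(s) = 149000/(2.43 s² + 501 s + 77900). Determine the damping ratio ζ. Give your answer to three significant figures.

Dividing through by 2.43: denominator becomes s² + 206.2 s + 32060.
So ω_n = √32060 = 179 rad/s and ζ = 206.2/(2·179) = 0.576.

ζ ≈ 0.576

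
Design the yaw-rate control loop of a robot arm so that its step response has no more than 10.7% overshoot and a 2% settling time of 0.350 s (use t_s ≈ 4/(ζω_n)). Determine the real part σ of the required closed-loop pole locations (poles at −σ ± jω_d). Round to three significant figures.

The settling-time spec alone fixes σ = ζω_n = 4/t_s = 4/0.350 = 11.4.
(Overshoot then fixes ζ = 0.580 and hence ω_d = σ·√(1−ζ²)/ζ = 16.1 rad/s.)

σ ≈ 11.4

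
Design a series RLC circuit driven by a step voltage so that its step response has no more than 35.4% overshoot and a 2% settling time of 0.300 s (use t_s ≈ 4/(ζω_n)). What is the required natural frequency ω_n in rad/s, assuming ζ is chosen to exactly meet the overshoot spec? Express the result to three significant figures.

ω_n ≈ 42.5 rad/s

ζ = −ln(OS)/√(π² + (ln OS)²). With OS = 0.354, ln OS = −1.038 and ζ = 1.038/3.309 = 0.314.
Then ω_n = 4/(ζ t_s) = 4/(0.314 × 0.300) = 42.5 rad/s.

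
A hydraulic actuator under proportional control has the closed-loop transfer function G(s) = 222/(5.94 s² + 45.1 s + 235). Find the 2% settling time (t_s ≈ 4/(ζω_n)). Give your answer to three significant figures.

t_s ≈ 1.05 s

Dividing through by 5.94: denominator becomes s² + 7.593 s + 39.56.
So ω_n = √39.56 = 6.29 rad/s and ζ = 7.593/(2·6.29) = 0.604.
t_s ≈ 4/(ζω_n) = 1.05 s.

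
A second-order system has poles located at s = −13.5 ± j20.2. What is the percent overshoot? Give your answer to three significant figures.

|pole| = ω_n = √(13.5² + 20.2²) = 24.3 rad/s; ζ = cos θ = σ/ω_n = 0.556.
Overshoot: exp(−π·0.556/√(1−0.556²)) = 0.123, i.e. 12.3%.

%OS ≈ 12.3%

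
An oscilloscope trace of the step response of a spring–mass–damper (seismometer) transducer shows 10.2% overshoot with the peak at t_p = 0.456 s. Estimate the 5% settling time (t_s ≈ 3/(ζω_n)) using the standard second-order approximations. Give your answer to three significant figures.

t_s ≈ 0.599 s

The overshoot fixes ζ = −ln(OS)/√(π²+ln²(OS)) = 0.588.
From t_p = π/ω_d, ω_d = π/0.456 = 6.89 rad/s, so ω_n = ω_d/√(1−ζ²) = 8.52 rad/s.
t_s ≈ 3/(ζω_n) = 3/(0.588·8.52) = 0.599 s.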